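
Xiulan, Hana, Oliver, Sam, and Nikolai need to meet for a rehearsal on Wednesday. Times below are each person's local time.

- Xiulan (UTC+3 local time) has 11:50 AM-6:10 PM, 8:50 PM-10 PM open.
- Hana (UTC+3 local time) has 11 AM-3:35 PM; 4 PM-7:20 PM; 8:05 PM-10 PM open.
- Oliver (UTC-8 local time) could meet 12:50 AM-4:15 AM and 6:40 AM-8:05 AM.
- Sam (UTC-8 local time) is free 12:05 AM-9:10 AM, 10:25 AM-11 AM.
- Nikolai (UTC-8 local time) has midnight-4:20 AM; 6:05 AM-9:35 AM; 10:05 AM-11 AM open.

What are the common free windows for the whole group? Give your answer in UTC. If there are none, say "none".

Xiulan in UTC: 08:50-15:10, 17:50-19:00 (subtract 3h to convert from UTC+3).
Hana in UTC: 08:00-12:35, 13:00-16:20, 17:05-19:00 (subtract 3h to convert from UTC+3).
Oliver in UTC: 08:50-12:15, 14:40-16:05 (add 8h to convert from UTC-8).
Sam in UTC: 08:05-17:10, 18:25-19:00 (add 8h to convert from UTC-8).
Nikolai in UTC: 08:00-12:20, 14:05-17:35, 18:05-19:00 (add 8h to convert from UTC-8).
Xiulan ∩ Hana: 08:50-12:35, 13:00-15:10, 17:50-19:00.
Xiulan ∩ Hana ∩ Oliver: 08:50-12:15, 14:40-15:10.
Xiulan ∩ Hana ∩ Oliver ∩ Sam: 08:50-12:15, 14:40-15:10.
Xiulan ∩ Hana ∩ Oliver ∩ Sam ∩ Nikolai: 08:50-12:15, 14:40-15:10.
So the common availability across everyone is 08:50-12:15, 14:40-15:10.

08:50-12:15, 14:40-15:10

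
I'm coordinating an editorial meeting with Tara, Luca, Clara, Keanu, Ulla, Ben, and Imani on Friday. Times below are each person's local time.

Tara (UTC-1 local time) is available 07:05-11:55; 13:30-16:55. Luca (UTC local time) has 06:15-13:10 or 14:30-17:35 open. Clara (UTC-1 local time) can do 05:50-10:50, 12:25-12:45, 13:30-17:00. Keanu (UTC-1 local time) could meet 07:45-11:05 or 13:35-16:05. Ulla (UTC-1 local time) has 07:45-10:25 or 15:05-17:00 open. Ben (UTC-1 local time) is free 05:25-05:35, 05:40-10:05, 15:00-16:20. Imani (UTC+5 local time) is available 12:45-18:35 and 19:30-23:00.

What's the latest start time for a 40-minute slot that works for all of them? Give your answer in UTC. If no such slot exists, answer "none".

Tara in UTC: 08:05-12:55, 14:30-17:55 (add 1h to convert from UTC-1).
Luca in UTC: 06:15-13:10, 14:30-17:35.
Clara in UTC: 06:50-11:50, 13:25-13:45, 14:30-18:00 (add 1h to convert from UTC-1).
Keanu in UTC: 08:45-12:05, 14:35-17:05 (add 1h to convert from UTC-1).
Ulla in UTC: 08:45-11:25, 16:05-18:00 (add 1h to convert from UTC-1).
Ben in UTC: 06:25-06:35, 06:40-11:05, 16:00-17:20 (add 1h to convert from UTC-1).
Imani in UTC: 07:45-13:35, 14:30-18:00 (subtract 5h to convert from UTC+5).
Tara ∩ Luca: 08:05-12:55, 14:30-17:35.
Tara ∩ Luca ∩ Clara: 08:05-11:50, 14:30-17:35.
Tara ∩ Luca ∩ Clara ∩ Keanu: 08:45-11:50, 14:35-17:05.
Tara ∩ Luca ∩ Clara ∩ Keanu ∩ Ulla: 08:45-11:25, 16:05-17:05.
Tara ∩ Luca ∩ Clara ∩ Keanu ∩ Ulla ∩ Ben: 08:45-11:05, 16:05-17:05.
Tara ∩ Luca ∩ Clara ∩ Keanu ∩ Ulla ∩ Ben ∩ Imani: 08:45-11:05, 16:05-17:05.
Those are the intersection windows.
The last common window of at least 40 minutes is 16:05-17:05; a 40-minute meeting can start as late as 16:25 and still end by 17:05.

16:25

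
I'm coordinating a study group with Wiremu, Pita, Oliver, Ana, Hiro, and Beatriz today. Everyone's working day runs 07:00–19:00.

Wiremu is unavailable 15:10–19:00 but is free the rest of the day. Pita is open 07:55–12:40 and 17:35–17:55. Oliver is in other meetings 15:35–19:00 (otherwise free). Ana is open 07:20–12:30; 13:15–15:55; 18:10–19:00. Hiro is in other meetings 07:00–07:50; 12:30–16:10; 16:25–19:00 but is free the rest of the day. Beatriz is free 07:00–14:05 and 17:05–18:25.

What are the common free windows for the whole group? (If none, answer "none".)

Wiremu free: 07:00-15:10 (invert busy blocks within the working day).
Pita free: 07:55-12:40, 17:35-17:55.
Oliver free: 07:00-15:35 (invert busy blocks within the working day).
Ana free: 07:20-12:30, 13:15-15:55, 18:10-19:00.
Hiro free: 07:50-12:30, 16:10-16:25 (invert busy blocks within the working day).
Beatriz free: 07:00-14:05, 17:05-18:25.
Wiremu ∩ Pita: 07:55-12:40.
Wiremu ∩ Pita ∩ Oliver: 07:55-12:40.
Wiremu ∩ Pita ∩ Oliver ∩ Ana: 07:55-12:30.
Wiremu ∩ Pita ∩ Oliver ∩ Ana ∩ Hiro: 07:55-12:30.
Wiremu ∩ Pita ∩ Oliver ∩ Ana ∩ Hiro ∩ Beatriz: 07:55-12:30.

07:55-12:30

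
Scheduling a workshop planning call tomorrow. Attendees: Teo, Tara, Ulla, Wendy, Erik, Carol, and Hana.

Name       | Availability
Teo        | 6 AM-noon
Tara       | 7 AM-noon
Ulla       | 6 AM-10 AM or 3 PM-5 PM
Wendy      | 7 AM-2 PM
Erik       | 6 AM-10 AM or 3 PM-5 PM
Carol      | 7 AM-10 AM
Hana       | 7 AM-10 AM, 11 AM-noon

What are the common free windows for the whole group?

Teo ∩ Tara: 07:00-12:00.
Teo ∩ Tara ∩ Ulla: 07:00-10:00.
Teo ∩ Tara ∩ Ulla ∩ Wendy: 07:00-10:00.
Teo ∩ Tara ∩ Ulla ∩ Wendy ∩ Erik: 07:00-10:00.
Teo ∩ Tara ∩ Ulla ∩ Wendy ∩ Erik ∩ Carol: 07:00-10:00.
Teo ∩ Tara ∩ Ulla ∩ Wendy ∩ Erik ∩ Carol ∩ Hana: 07:00-10:00.

07:00-10:00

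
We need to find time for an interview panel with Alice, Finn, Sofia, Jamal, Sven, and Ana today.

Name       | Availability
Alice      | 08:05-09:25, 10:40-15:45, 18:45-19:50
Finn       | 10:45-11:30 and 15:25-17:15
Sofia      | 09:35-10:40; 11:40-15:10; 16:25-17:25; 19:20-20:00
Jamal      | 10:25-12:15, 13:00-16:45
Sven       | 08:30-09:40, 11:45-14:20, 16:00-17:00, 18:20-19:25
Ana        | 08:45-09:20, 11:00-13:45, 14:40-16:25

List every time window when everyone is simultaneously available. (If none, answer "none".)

none

Alice ∩ Finn: 10:45-11:30, 15:25-15:45.
Alice ∩ Finn ∩ Sofia: ∅.
Alice ∩ Finn ∩ Sofia ∩ Jamal: ∅.
Alice ∩ Finn ∩ Sofia ∩ Jamal ∩ Sven: ∅.
Alice ∩ Finn ∩ Sofia ∩ Jamal ∩ Sven ∩ Ana: ∅.
There is no time when everyone is free.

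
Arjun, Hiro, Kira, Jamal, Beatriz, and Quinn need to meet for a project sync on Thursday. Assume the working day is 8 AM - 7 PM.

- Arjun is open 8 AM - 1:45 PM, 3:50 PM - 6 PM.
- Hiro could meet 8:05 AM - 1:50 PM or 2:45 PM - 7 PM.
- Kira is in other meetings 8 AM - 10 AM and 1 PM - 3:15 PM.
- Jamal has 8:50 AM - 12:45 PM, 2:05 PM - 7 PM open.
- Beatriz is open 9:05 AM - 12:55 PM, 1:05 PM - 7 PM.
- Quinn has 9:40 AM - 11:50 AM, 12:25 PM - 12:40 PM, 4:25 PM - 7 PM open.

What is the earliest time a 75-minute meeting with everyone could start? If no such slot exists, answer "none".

Arjun free: 08:00-13:45, 15:50-18:00.
Hiro free: 08:05-13:50, 14:45-19:00.
Kira free: 10:00-13:00, 15:15-19:00 (invert busy blocks within the working day).
Jamal free: 08:50-12:45, 14:05-19:00.
Beatriz free: 09:05-12:55, 13:05-19:00.
Quinn free: 09:40-11:50, 12:25-12:40, 16:25-19:00.
Arjun ∩ Hiro: 08:05-13:45, 15:50-18:00.
Arjun ∩ Hiro ∩ Kira: 10:00-13:00, 15:50-18:00.
Arjun ∩ Hiro ∩ Kira ∩ Jamal: 10:00-12:45, 15:50-18:00.
Arjun ∩ Hiro ∩ Kira ∩ Jamal ∩ Beatriz: 10:00-12:45, 15:50-18:00.
Arjun ∩ Hiro ∩ Kira ∩ Jamal ∩ Beatriz ∩ Quinn: 10:00-11:50, 12:25-12:40, 16:25-18:00.
Those are the intersection windows.
The first common window of at least 75 minutes is 10:00-11:50, so the earliest start is 10:00.

10:00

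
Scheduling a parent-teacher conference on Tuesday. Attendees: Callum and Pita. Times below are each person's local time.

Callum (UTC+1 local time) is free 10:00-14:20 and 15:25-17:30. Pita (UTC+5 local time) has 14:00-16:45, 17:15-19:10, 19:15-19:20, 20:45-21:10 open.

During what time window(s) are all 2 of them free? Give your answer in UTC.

09:00-11:45, 12:15-13:20, 15:45-16:10

Callum in UTC: 09:00-13:20, 14:25-16:30 (subtract 1h to convert from UTC+1).
Pita in UTC: 09:00-11:45, 12:15-14:10, 14:15-14:20, 15:45-16:10 (subtract 5h to convert from UTC+5).
Callum ∩ Pita: 09:00-11:45, 12:15-13:20, 15:45-16:10.
So the common availability across everyone is 09:00-11:45, 12:15-13:20, 15:45-16:10.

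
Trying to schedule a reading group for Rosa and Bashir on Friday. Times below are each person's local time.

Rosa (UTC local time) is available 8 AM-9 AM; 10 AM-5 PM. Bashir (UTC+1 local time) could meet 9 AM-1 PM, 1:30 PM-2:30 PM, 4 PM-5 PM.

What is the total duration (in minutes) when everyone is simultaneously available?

Rosa in UTC: 08:00-09:00, 10:00-17:00.
Bashir in UTC: 08:00-12:00, 12:30-13:30, 15:00-16:00 (subtract 1h to convert from UTC+1).
Rosa ∩ Bashir: 08:00-09:00, 10:00-12:00, 12:30-13:30, 15:00-16:00.
So the common availability across everyone is 08:00-09:00, 10:00-12:00, 12:30-13:30, 15:00-16:00.
Summing the common windows: 60 + 120 + 60 + 60 = 300 minutes.

300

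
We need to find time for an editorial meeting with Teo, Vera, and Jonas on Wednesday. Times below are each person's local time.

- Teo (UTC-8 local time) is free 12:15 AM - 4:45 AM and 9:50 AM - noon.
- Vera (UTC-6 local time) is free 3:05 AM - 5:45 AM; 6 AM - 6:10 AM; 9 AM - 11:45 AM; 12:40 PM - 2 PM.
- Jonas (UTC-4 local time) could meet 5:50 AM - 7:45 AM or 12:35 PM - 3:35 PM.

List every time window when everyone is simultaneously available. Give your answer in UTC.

Teo in UTC: 08:15-12:45, 17:50-20:00 (add 8h to convert from UTC-8).
Vera in UTC: 09:05-11:45, 12:00-12:10, 15:00-17:45, 18:40-20:00 (add 6h to convert from UTC-6).
Jonas in UTC: 09:50-11:45, 16:35-19:35 (add 4h to convert from UTC-4).
Teo ∩ Vera: 09:05-11:45, 12:00-12:10, 18:40-20:00.
Teo ∩ Vera ∩ Jonas: 09:50-11:45, 18:40-19:35.

09:50-11:45, 18:40-19:35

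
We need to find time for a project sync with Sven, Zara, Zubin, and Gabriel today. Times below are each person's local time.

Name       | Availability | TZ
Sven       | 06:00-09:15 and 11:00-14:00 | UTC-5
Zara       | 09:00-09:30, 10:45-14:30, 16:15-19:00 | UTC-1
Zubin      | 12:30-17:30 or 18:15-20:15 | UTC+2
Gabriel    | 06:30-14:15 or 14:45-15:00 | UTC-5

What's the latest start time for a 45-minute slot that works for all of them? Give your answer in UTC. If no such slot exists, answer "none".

Sven in UTC: 11:00-14:15, 16:00-19:00 (add 5h to convert from UTC-5).
Zara in UTC: 10:00-10:30, 11:45-15:30, 17:15-20:00 (add 1h to convert from UTC-1).
Zubin in UTC: 10:30-15:30, 16:15-18:15 (subtract 2h to convert from UTC+2).
Gabriel in UTC: 11:30-19:15, 19:45-20:00 (add 5h to convert from UTC-5).
Sven ∩ Zara: 11:45-14:15, 17:15-19:00.
Sven ∩ Zara ∩ Zubin: 11:45-14:15, 17:15-18:15.
Sven ∩ Zara ∩ Zubin ∩ Gabriel: 11:45-14:15, 17:15-18:15.
The last common window of at least 45 minutes is 17:15-18:15; a 45-minute meeting can start as late as 17:30 and still end by 18:15.

17:30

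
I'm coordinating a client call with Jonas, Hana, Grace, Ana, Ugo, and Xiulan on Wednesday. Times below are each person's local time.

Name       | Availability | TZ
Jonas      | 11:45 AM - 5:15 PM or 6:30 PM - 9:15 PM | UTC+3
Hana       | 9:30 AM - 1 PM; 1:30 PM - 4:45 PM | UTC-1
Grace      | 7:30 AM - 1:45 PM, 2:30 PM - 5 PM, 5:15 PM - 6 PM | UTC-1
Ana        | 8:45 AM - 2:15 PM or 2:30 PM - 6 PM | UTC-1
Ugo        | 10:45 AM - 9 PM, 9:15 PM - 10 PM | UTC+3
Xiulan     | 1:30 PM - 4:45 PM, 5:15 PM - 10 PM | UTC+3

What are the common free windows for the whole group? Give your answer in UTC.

Jonas in UTC: 08:45-14:15, 15:30-18:15 (subtract 3h to convert from UTC+3).
Hana in UTC: 10:30-14:00, 14:30-17:45 (add 1h to convert from UTC-1).
Grace in UTC: 08:30-14:45, 15:30-18:00, 18:15-19:00 (add 1h to convert from UTC-1).
Ana in UTC: 09:45-15:15, 15:30-19:00 (add 1h to convert from UTC-1).
Ugo in UTC: 07:45-18:00, 18:15-19:00 (subtract 3h to convert from UTC+3).
Xiulan in UTC: 10:30-13:45, 14:15-19:00 (subtract 3h to convert from UTC+3).
Jonas ∩ Hana: 10:30-14:00, 15:30-17:45.
Jonas ∩ Hana ∩ Grace: 10:30-14:00, 15:30-17:45.
Jonas ∩ Hana ∩ Grace ∩ Ana: 10:30-14:00, 15:30-17:45.
Jonas ∩ Hana ∩ Grace ∩ Ana ∩ Ugo: 10:30-14:00, 15:30-17:45.
Jonas ∩ Hana ∩ Grace ∩ Ana ∩ Ugo ∩ Xiulan: 10:30-13:45, 15:30-17:45.

10:30-13:45, 15:30-17:45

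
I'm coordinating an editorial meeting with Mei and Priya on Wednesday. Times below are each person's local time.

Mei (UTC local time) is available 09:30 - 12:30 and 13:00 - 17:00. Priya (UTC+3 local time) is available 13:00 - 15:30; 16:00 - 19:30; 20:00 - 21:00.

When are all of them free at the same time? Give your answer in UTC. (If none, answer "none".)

10:00-12:30, 13:00-16:30

Mei in UTC: 09:30-12:30, 13:00-17:00.
Priya in UTC: 10:00-12:30, 13:00-16:30, 17:00-18:00 (subtract 3h to convert from UTC+3).
Mei ∩ Priya: 10:00-12:30, 13:00-16:30.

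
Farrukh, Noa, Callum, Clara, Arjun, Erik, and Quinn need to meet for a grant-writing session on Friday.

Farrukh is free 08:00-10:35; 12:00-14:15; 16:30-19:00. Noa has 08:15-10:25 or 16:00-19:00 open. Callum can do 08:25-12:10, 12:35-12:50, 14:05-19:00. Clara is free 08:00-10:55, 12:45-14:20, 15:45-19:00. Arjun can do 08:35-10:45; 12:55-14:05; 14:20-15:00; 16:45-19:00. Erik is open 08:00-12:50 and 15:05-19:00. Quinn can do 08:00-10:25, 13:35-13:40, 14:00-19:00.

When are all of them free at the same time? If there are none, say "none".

08:35-10:25, 16:45-19:00

Farrukh ∩ Noa: 08:15-10:25, 16:30-19:00.
Farrukh ∩ Noa ∩ Callum: 08:25-10:25, 16:30-19:00.
Farrukh ∩ Noa ∩ Callum ∩ Clara: 08:25-10:25, 16:30-19:00.
Farrukh ∩ Noa ∩ Callum ∩ Clara ∩ Arjun: 08:35-10:25, 16:45-19:00.
Farrukh ∩ Noa ∩ Callum ∩ Clara ∩ Arjun ∩ Erik: 08:35-10:25, 16:45-19:00.
Farrukh ∩ Noa ∩ Callum ∩ Clara ∩ Arjun ∩ Erik ∩ Quinn: 08:35-10:25, 16:45-19:00.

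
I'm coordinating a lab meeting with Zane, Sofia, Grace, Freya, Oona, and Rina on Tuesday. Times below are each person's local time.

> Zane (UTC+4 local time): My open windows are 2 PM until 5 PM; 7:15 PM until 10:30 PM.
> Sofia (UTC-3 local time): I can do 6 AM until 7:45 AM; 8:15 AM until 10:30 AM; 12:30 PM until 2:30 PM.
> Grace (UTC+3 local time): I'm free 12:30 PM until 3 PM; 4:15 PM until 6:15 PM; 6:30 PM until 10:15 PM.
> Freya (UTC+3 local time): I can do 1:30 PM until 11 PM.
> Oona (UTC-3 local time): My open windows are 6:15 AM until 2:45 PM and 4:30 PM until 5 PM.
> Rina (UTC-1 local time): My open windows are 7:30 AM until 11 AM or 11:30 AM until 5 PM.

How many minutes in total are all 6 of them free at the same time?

180

Zane in UTC: 10:00-13:00, 15:15-18:30 (subtract 4h to convert from UTC+4).
Sofia in UTC: 09:00-10:45, 11:15-13:30, 15:30-17:30 (add 3h to convert from UTC-3).
Grace in UTC: 09:30-12:00, 13:15-15:15, 15:30-19:15 (subtract 3h to convert from UTC+3).
Freya in UTC: 10:30-20:00 (subtract 3h to convert from UTC+3).
Oona in UTC: 09:15-17:45, 19:30-20:00 (add 3h to convert from UTC-3).
Rina in UTC: 08:30-12:00, 12:30-18:00 (add 1h to convert from UTC-1).
Zane ∩ Sofia: 10:00-10:45, 11:15-13:00, 15:30-17:30.
Zane ∩ Sofia ∩ Grace: 10:00-10:45, 11:15-12:00, 15:30-17:30.
Zane ∩ Sofia ∩ Grace ∩ Freya: 10:30-10:45, 11:15-12:00, 15:30-17:30.
Zane ∩ Sofia ∩ Grace ∩ Freya ∩ Oona: 10:30-10:45, 11:15-12:00, 15:30-17:30.
Zane ∩ Sofia ∩ Grace ∩ Freya ∩ Oona ∩ Rina: 10:30-10:45, 11:15-12:00, 15:30-17:30.
Summing the common windows: 15 + 45 + 120 = 180 minutes.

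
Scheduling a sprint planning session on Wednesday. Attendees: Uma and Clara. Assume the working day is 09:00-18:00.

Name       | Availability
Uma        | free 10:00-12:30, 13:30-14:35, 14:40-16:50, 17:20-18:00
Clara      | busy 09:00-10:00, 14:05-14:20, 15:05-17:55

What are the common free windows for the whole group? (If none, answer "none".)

Uma free: 10:00-12:30, 13:30-14:35, 14:40-16:50, 17:20-18:00.
Clara free: 10:00-14:05, 14:20-15:05, 17:55-18:00 (invert busy blocks within the working day).
Uma ∩ Clara: 10:00-12:30, 13:30-14:05, 14:20-14:35, 14:40-15:05, 17:55-18:00.

10:00-12:30, 13:30-14:05, 14:20-14:35, 14:40-15:05, 17:55-18:00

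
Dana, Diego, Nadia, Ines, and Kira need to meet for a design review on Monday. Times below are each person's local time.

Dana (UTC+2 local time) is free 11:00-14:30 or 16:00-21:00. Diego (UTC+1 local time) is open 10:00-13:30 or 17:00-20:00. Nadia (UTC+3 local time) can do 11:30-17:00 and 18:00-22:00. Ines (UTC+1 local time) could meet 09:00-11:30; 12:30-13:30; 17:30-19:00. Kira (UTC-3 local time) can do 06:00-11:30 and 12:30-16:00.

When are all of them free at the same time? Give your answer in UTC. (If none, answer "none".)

Dana in UTC: 09:00-12:30, 14:00-19:00 (subtract 2h to convert from UTC+2).
Diego in UTC: 09:00-12:30, 16:00-19:00 (subtract 1h to convert from UTC+1).
Nadia in UTC: 08:30-14:00, 15:00-19:00 (subtract 3h to convert from UTC+3).
Ines in UTC: 08:00-10:30, 11:30-12:30, 16:30-18:00 (subtract 1h to convert from UTC+1).
Kira in UTC: 09:00-14:30, 15:30-19:00 (add 3h to convert from UTC-3).
Dana ∩ Diego: 09:00-12:30, 16:00-19:00.
Dana ∩ Diego ∩ Nadia: 09:00-12:30, 16:00-19:00.
Dana ∩ Diego ∩ Nadia ∩ Ines: 09:00-10:30, 11:30-12:30, 16:30-18:00.
Dana ∩ Diego ∩ Nadia ∩ Ines ∩ Kira: 09:00-10:30, 11:30-12:30, 16:30-18:00.

09:00-10:30, 11:30-12:30, 16:30-18:00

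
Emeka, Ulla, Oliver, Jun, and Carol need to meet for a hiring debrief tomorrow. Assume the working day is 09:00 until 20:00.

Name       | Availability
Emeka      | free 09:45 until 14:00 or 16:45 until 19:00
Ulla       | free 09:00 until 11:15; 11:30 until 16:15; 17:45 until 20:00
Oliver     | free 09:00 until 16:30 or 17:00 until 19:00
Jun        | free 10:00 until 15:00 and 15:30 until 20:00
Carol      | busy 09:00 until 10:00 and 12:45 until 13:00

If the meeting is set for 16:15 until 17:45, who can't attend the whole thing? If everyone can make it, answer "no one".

Emeka, Oliver, Ulla

Emeka free: 09:45-14:00, 16:45-19:00.
Ulla free: 09:00-11:15, 11:30-16:15, 17:45-20:00.
Oliver free: 09:00-16:30, 17:00-19:00.
Jun free: 10:00-15:00, 15:30-20:00.
Carol free: 10:00-12:45, 13:00-20:00 (invert busy blocks within the working day).
Emeka: not fully free for 16:15-17:45. Ulla: not fully free for 16:15-17:45. Oliver: not fully free for 16:15-17:45. Jun: free for 16:15-17:45. Carol: free for 16:15-17:45.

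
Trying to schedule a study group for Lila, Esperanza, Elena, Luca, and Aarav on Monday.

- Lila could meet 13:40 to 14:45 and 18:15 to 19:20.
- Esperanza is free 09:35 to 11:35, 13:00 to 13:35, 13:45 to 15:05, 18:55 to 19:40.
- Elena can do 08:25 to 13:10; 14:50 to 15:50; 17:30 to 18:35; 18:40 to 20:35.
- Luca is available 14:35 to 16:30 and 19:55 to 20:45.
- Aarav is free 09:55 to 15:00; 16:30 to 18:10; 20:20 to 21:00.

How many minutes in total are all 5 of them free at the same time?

Lila ∩ Esperanza: 13:45-14:45, 18:55-19:20.
Lila ∩ Esperanza ∩ Elena: 18:55-19:20.
Lila ∩ Esperanza ∩ Elena ∩ Luca: ∅.
Lila ∩ Esperanza ∩ Elena ∩ Luca ∩ Aarav: ∅.
There is no time when everyone is free.
There is no common window, so the total is 0 minutes.

0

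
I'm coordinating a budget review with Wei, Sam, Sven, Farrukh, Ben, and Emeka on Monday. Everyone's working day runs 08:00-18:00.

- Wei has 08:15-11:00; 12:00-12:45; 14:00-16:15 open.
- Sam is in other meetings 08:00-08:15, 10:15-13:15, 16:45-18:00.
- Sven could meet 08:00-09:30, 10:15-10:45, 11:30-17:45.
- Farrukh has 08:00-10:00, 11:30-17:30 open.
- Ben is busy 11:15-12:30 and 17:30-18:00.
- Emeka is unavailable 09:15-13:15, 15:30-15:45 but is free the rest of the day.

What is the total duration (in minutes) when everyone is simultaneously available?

Wei free: 08:15-11:00, 12:00-12:45, 14:00-16:15.
Sam free: 08:15-10:15, 13:15-16:45 (invert busy blocks within the working day).
Sven free: 08:00-09:30, 10:15-10:45, 11:30-17:45.
Farrukh free: 08:00-10:00, 11:30-17:30.
Ben free: 08:00-11:15, 12:30-17:30 (invert busy blocks within the working day).
Emeka free: 08:00-09:15, 13:15-15:30, 15:45-18:00 (invert busy blocks within the working day).
Wei ∩ Sam: 08:15-10:15, 14:00-16:15.
Wei ∩ Sam ∩ Sven: 08:15-09:30, 14:00-16:15.
Wei ∩ Sam ∩ Sven ∩ Farrukh: 08:15-09:30, 14:00-16:15.
Wei ∩ Sam ∩ Sven ∩ Farrukh ∩ Ben: 08:15-09:30, 14:00-16:15.
Wei ∩ Sam ∩ Sven ∩ Farrukh ∩ Ben ∩ Emeka: 08:15-09:15, 14:00-15:30, 15:45-16:15.
Summing the common windows: 60 + 90 + 30 = 180 minutes.

180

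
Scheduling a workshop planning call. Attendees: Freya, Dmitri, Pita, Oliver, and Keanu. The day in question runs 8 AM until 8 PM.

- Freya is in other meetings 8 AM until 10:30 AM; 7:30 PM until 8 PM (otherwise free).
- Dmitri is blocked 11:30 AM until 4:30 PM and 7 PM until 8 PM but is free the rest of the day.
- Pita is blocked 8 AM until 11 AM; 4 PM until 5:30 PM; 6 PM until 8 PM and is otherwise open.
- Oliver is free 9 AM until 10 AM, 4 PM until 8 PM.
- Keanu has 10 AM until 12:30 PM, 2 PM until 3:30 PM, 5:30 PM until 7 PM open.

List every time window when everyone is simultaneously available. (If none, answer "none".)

17:30-18:00

Freya free: 10:30-19:30 (invert busy blocks within the working day).
Dmitri free: 08:00-11:30, 16:30-19:00 (invert busy blocks within the working day).
Pita free: 11:00-16:00, 17:30-18:00 (invert busy blocks within the working day).
Oliver free: 09:00-10:00, 16:00-20:00.
Keanu free: 10:00-12:30, 14:00-15:30, 17:30-19:00.
Freya ∩ Dmitri: 10:30-11:30, 16:30-19:00.
Freya ∩ Dmitri ∩ Pita: 11:00-11:30, 17:30-18:00.
Freya ∩ Dmitri ∩ Pita ∩ Oliver: 17:30-18:00.
Freya ∩ Dmitri ∩ Pita ∩ Oliver ∩ Keanu: 17:30-18:00.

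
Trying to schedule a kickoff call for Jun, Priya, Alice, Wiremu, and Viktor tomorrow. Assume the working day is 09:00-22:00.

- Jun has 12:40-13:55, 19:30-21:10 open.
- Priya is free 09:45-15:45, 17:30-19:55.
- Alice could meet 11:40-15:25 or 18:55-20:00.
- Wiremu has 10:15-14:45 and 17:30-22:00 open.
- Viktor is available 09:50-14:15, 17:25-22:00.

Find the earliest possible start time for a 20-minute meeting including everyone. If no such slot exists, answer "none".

12:40

Jun ∩ Priya: 12:40-13:55, 19:30-19:55.
Jun ∩ Priya ∩ Alice: 12:40-13:55, 19:30-19:55.
Jun ∩ Priya ∩ Alice ∩ Wiremu: 12:40-13:55, 19:30-19:55.
Jun ∩ Priya ∩ Alice ∩ Wiremu ∩ Viktor: 12:40-13:55, 19:30-19:55.
The first common window of at least 20 minutes is 12:40-13:55, so the earliest start is 12:40.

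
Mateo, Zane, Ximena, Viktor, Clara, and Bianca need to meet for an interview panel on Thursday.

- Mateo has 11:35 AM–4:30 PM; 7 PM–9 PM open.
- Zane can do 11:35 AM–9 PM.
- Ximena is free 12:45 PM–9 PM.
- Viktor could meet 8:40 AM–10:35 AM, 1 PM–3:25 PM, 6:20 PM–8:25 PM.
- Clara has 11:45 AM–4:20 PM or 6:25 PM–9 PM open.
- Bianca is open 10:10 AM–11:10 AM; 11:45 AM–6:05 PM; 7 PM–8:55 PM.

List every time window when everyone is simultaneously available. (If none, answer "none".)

13:00-15:25, 19:00-20:25

Mateo ∩ Zane: 11:35-16:30, 19:00-21:00.
Mateo ∩ Zane ∩ Ximena: 12:45-16:30, 19:00-21:00.
Mateo ∩ Zane ∩ Ximena ∩ Viktor: 13:00-15:25, 19:00-20:25.
Mateo ∩ Zane ∩ Ximena ∩ Viktor ∩ Clara: 13:00-15:25, 19:00-20:25.
Mateo ∩ Zane ∩ Ximena ∩ Viktor ∩ Clara ∩ Bianca: 13:00-15:25, 19:00-20:25.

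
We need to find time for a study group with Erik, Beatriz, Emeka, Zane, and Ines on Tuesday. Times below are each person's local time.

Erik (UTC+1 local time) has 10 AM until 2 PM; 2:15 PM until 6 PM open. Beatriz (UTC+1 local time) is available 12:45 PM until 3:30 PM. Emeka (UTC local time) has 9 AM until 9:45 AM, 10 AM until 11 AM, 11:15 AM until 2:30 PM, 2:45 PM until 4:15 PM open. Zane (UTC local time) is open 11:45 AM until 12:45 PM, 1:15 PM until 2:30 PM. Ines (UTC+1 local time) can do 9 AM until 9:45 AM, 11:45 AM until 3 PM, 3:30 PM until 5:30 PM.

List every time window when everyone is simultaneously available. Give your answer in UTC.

11:45-12:45, 13:15-14:00

Erik in UTC: 09:00-13:00, 13:15-17:00 (subtract 1h to convert from UTC+1).
Beatriz in UTC: 11:45-14:30 (subtract 1h to convert from UTC+1).
Emeka in UTC: 09:00-09:45, 10:00-11:00, 11:15-14:30, 14:45-16:15.
Zane in UTC: 11:45-12:45, 13:15-14:30.
Ines in UTC: 08:00-08:45, 10:45-14:00, 14:30-16:30 (subtract 1h to convert from UTC+1).
Erik ∩ Beatriz: 11:45-13:00, 13:15-14:30.
Erik ∩ Beatriz ∩ Emeka: 11:45-13:00, 13:15-14:30.
Erik ∩ Beatriz ∩ Emeka ∩ Zane: 11:45-12:45, 13:15-14:30.
Erik ∩ Beatriz ∩ Emeka ∩ Zane ∩ Ines: 11:45-12:45, 13:15-14:00.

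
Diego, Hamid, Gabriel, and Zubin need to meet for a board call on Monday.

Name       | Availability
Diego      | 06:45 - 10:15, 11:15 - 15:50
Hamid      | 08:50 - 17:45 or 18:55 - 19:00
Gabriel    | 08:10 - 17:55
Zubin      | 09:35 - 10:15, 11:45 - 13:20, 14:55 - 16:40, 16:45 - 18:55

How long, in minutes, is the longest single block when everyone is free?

Diego ∩ Hamid: 08:50-10:15, 11:15-15:50.
Diego ∩ Hamid ∩ Gabriel: 08:50-10:15, 11:15-15:50.
Diego ∩ Hamid ∩ Gabriel ∩ Zubin: 09:35-10:15, 11:45-13:20, 14:55-15:50.
Those are the intersection windows.
The longest is 11:45-13:20 at 95 minutes.

95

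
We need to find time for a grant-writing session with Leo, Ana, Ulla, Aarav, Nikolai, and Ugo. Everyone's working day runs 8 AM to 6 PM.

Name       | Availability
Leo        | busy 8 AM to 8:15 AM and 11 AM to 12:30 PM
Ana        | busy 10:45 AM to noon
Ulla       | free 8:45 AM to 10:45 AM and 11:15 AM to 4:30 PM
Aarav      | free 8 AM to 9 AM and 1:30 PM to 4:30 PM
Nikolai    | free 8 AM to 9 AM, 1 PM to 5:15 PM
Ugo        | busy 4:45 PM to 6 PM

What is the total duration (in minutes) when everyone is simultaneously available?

195

Leo free: 08:15-11:00, 12:30-18:00 (invert busy blocks within the working day).
Ana free: 08:00-10:45, 12:00-18:00 (invert busy blocks within the working day).
Ulla free: 08:45-10:45, 11:15-16:30.
Aarav free: 08:00-09:00, 13:30-16:30.
Nikolai free: 08:00-09:00, 13:00-17:15.
Ugo free: 08:00-16:45 (invert busy blocks within the working day).
Leo ∩ Ana: 08:15-10:45, 12:30-18:00.
Leo ∩ Ana ∩ Ulla: 08:45-10:45, 12:30-16:30.
Leo ∩ Ana ∩ Ulla ∩ Aarav: 08:45-09:00, 13:30-16:30.
Leo ∩ Ana ∩ Ulla ∩ Aarav ∩ Nikolai: 08:45-09:00, 13:30-16:30.
Leo ∩ Ana ∩ Ulla ∩ Aarav ∩ Nikolai ∩ Ugo: 08:45-09:00, 13:30-16:30.
Summing the common windows: 15 + 180 = 195 minutes.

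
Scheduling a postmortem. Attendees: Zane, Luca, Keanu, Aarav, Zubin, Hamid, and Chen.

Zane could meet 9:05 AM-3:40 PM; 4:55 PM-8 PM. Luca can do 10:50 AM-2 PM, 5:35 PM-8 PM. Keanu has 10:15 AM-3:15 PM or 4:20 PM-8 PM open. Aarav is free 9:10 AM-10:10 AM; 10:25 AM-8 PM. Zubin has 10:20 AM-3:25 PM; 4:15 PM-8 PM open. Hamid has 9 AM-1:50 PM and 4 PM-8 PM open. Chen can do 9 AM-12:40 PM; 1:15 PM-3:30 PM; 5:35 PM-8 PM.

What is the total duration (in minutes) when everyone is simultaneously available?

290

Zane ∩ Luca: 10:50-14:00, 17:35-20:00.
Zane ∩ Luca ∩ Keanu: 10:50-14:00, 17:35-20:00.
Zane ∩ Luca ∩ Keanu ∩ Aarav: 10:50-14:00, 17:35-20:00.
Zane ∩ Luca ∩ Keanu ∩ Aarav ∩ Zubin: 10:50-14:00, 17:35-20:00.
Zane ∩ Luca ∩ Keanu ∩ Aarav ∩ Zubin ∩ Hamid: 10:50-13:50, 17:35-20:00.
Zane ∩ Luca ∩ Keanu ∩ Aarav ∩ Zubin ∩ Hamid ∩ Chen: 10:50-12:40, 13:15-13:50, 17:35-20:00.
So the common availability across everyone is 10:50-12:40, 13:15-13:50, 17:35-20:00.
Summing the common windows: 110 + 35 + 145 = 290 minutes.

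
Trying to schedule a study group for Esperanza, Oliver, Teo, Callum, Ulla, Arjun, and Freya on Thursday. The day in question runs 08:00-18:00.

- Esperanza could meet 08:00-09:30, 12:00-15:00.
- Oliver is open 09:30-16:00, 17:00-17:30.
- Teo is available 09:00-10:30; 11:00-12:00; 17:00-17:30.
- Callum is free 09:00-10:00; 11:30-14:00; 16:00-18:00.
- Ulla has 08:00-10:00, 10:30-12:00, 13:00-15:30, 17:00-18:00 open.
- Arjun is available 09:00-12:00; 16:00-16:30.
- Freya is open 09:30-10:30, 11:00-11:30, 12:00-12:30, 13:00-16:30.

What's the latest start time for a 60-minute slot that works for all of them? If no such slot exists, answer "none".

none

Esperanza ∩ Oliver: 12:00-15:00.
Esperanza ∩ Oliver ∩ Teo: ∅.
Esperanza ∩ Oliver ∩ Teo ∩ Callum: ∅.
Esperanza ∩ Oliver ∩ Teo ∩ Callum ∩ Ulla: ∅.
Esperanza ∩ Oliver ∩ Teo ∩ Callum ∩ Ulla ∩ Arjun: ∅.
Esperanza ∩ Oliver ∩ Teo ∩ Callum ∩ Ulla ∩ Arjun ∩ Freya: ∅.
There is no time when everyone is free.
No common window is at least 60 minutes long.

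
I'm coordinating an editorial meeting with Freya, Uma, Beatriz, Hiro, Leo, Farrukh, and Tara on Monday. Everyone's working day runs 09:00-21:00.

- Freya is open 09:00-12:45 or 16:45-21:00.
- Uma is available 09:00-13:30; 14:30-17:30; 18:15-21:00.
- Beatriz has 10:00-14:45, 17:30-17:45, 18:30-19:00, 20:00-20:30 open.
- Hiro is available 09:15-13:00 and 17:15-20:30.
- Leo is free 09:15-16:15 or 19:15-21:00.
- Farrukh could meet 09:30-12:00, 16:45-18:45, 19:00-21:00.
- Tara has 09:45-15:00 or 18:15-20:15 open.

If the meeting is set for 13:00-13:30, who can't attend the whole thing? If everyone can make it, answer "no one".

Farrukh, Freya, Hiro

Freya: not fully free for 13:00-13:30. Uma: free for 13:00-13:30. Beatriz: free for 13:00-13:30. Hiro: not fully free for 13:00-13:30. Leo: free for 13:00-13:30. Farrukh: not fully free for 13:00-13:30. Tara: free for 13:00-13:30.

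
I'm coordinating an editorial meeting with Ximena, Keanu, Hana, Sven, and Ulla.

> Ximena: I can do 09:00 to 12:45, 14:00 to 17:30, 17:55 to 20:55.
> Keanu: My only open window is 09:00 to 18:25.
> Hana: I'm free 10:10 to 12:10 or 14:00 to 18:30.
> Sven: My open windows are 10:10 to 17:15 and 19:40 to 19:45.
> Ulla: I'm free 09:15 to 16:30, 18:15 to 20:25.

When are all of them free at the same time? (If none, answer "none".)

Ximena ∩ Keanu: 09:00-12:45, 14:00-17:30, 17:55-18:25.
Ximena ∩ Keanu ∩ Hana: 10:10-12:10, 14:00-17:30, 17:55-18:25.
Ximena ∩ Keanu ∩ Hana ∩ Sven: 10:10-12:10, 14:00-17:15.
Ximena ∩ Keanu ∩ Hana ∩ Sven ∩ Ulla: 10:10-12:10, 14:00-16:30.

10:10-12:10, 14:00-16:30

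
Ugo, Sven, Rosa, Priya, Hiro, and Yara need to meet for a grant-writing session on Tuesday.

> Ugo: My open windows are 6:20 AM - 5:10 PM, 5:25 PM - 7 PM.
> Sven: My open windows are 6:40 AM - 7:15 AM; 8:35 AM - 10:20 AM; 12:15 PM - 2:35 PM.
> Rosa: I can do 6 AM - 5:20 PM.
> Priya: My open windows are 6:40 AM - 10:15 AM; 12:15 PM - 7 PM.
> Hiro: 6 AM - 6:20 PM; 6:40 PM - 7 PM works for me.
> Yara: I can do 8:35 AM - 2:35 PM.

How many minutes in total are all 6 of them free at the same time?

Ugo ∩ Sven: 06:40-07:15, 08:35-10:20, 12:15-14:35.
Ugo ∩ Sven ∩ Rosa: 06:40-07:15, 08:35-10:20, 12:15-14:35.
Ugo ∩ Sven ∩ Rosa ∩ Priya: 06:40-07:15, 08:35-10:15, 12:15-14:35.
Ugo ∩ Sven ∩ Rosa ∩ Priya ∩ Hiro: 06:40-07:15, 08:35-10:15, 12:15-14:35.
Ugo ∩ Sven ∩ Rosa ∩ Priya ∩ Hiro ∩ Yara: 08:35-10:15, 12:15-14:35.
So the common availability across everyone is 08:35-10:15, 12:15-14:35.
Summing the common windows: 100 + 140 = 240 minutes.

240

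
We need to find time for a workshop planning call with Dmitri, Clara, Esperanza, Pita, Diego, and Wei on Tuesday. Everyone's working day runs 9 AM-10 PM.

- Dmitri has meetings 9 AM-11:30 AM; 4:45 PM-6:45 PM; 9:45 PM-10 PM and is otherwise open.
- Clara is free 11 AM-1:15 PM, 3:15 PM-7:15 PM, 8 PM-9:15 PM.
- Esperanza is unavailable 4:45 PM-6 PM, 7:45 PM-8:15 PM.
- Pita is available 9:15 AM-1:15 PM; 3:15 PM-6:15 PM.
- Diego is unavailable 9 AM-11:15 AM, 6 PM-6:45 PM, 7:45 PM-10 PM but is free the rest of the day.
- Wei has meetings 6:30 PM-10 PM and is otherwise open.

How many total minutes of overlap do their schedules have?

Dmitri free: 11:30-16:45, 18:45-21:45 (invert busy blocks within the working day).
Clara free: 11:00-13:15, 15:15-19:15, 20:00-21:15.
Esperanza free: 09:00-16:45, 18:00-19:45, 20:15-22:00 (invert busy blocks within the working day).
Pita free: 09:15-13:15, 15:15-18:15.
Diego free: 11:15-18:00, 18:45-19:45 (invert busy blocks within the working day).
Wei free: 09:00-18:30 (invert busy blocks within the working day).
Dmitri ∩ Clara: 11:30-13:15, 15:15-16:45, 18:45-19:15, 20:00-21:15.
Dmitri ∩ Clara ∩ Esperanza: 11:30-13:15, 15:15-16:45, 18:45-19:15, 20:15-21:15.
Dmitri ∩ Clara ∩ Esperanza ∩ Pita: 11:30-13:15, 15:15-16:45.
Dmitri ∩ Clara ∩ Esperanza ∩ Pita ∩ Diego: 11:30-13:15, 15:15-16:45.
Dmitri ∩ Clara ∩ Esperanza ∩ Pita ∩ Diego ∩ Wei: 11:30-13:15, 15:15-16:45.
Summing the common windows: 105 + 90 = 195 minutes.

195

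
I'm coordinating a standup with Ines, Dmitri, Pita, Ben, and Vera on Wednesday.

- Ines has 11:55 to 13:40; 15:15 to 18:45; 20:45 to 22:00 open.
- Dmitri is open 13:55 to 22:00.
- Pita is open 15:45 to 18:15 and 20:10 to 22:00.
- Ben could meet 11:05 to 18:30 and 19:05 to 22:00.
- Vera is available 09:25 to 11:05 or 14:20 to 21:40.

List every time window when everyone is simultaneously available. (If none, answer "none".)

Ines ∩ Dmitri: 15:15-18:45, 20:45-22:00.
Ines ∩ Dmitri ∩ Pita: 15:45-18:15, 20:45-22:00.
Ines ∩ Dmitri ∩ Pita ∩ Ben: 15:45-18:15, 20:45-22:00.
Ines ∩ Dmitri ∩ Pita ∩ Ben ∩ Vera: 15:45-18:15, 20:45-21:40.

15:45-18:15, 20:45-21:40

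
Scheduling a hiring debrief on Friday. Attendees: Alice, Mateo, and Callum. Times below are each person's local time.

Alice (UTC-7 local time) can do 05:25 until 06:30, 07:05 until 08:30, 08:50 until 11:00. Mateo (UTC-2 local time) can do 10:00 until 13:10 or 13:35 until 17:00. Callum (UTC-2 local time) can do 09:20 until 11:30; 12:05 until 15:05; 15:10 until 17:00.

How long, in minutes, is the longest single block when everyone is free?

75

Alice in UTC: 12:25-13:30, 14:05-15:30, 15:50-18:00 (add 7h to convert from UTC-7).
Mateo in UTC: 12:00-15:10, 15:35-19:00 (add 2h to convert from UTC-2).
Callum in UTC: 11:20-13:30, 14:05-17:05, 17:10-19:00 (add 2h to convert from UTC-2).
Alice ∩ Mateo: 12:25-13:30, 14:05-15:10, 15:50-18:00.
Alice ∩ Mateo ∩ Callum: 12:25-13:30, 14:05-15:10, 15:50-17:05, 17:10-18:00.
Those are the intersection windows.
The longest is 15:50-17:05 at 75 minutes.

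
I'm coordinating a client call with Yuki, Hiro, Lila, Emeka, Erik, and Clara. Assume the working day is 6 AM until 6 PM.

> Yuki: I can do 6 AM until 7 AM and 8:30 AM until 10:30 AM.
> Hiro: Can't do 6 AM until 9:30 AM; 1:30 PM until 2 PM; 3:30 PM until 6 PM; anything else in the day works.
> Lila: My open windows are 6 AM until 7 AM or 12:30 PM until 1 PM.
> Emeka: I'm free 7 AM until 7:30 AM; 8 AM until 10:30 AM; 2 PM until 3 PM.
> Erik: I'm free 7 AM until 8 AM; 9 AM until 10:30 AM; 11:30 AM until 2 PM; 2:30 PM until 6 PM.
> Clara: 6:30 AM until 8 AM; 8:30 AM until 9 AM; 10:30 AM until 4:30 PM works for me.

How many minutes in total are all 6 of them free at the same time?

Yuki free: 06:00-07:00, 08:30-10:30.
Hiro free: 09:30-13:30, 14:00-15:30 (invert busy blocks within the working day).
Lila free: 06:00-07:00, 12:30-13:00.
Emeka free: 07:00-07:30, 08:00-10:30, 14:00-15:00.
Erik free: 07:00-08:00, 09:00-10:30, 11:30-14:00, 14:30-18:00.
Clara free: 06:30-08:00, 08:30-09:00, 10:30-16:30.
Yuki ∩ Hiro: 09:30-10:30.
Yuki ∩ Hiro ∩ Lila: ∅.
Yuki ∩ Hiro ∩ Lila ∩ Emeka: ∅.
Yuki ∩ Hiro ∩ Lila ∩ Emeka ∩ Erik: ∅.
Yuki ∩ Hiro ∩ Lila ∩ Emeka ∩ Erik ∩ Clara: ∅.
There is no time when everyone is free.
There is no common window, so the total is 0 minutes.

0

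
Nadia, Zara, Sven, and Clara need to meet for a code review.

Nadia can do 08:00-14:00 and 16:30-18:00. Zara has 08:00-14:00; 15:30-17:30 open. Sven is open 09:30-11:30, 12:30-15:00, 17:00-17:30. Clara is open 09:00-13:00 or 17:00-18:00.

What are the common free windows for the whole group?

09:30-11:30, 12:30-13:00, 17:00-17:30

Nadia ∩ Zara: 08:00-14:00, 16:30-17:30.
Nadia ∩ Zara ∩ Sven: 09:30-11:30, 12:30-14:00, 17:00-17:30.
Nadia ∩ Zara ∩ Sven ∩ Clara: 09:30-11:30, 12:30-13:00, 17:00-17:30.
So the common availability across everyone is 09:30-11:30, 12:30-13:00, 17:00-17:30.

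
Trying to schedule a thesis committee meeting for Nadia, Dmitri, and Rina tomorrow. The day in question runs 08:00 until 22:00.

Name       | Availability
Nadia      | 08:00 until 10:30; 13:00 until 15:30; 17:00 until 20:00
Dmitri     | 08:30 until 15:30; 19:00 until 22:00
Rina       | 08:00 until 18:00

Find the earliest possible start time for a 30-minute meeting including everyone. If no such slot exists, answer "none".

08:30

Nadia ∩ Dmitri: 08:30-10:30, 13:00-15:30, 19:00-20:00.
Nadia ∩ Dmitri ∩ Rina: 08:30-10:30, 13:00-15:30.
So the common availability across everyone is 08:30-10:30, 13:00-15:30.
The first common window of at least 30 minutes is 08:30-10:30, so the earliest start is 08:30.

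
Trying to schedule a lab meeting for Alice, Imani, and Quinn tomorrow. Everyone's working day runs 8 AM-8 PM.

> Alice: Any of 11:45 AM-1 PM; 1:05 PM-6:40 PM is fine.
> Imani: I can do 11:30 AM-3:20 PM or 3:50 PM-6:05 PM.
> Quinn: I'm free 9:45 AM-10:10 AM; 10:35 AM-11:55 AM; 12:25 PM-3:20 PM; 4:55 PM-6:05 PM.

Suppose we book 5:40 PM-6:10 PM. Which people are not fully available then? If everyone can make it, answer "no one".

Alice: free for 17:40-18:10. Imani: not fully free for 17:40-18:10. Quinn: not fully free for 17:40-18:10.

Imani, Quinn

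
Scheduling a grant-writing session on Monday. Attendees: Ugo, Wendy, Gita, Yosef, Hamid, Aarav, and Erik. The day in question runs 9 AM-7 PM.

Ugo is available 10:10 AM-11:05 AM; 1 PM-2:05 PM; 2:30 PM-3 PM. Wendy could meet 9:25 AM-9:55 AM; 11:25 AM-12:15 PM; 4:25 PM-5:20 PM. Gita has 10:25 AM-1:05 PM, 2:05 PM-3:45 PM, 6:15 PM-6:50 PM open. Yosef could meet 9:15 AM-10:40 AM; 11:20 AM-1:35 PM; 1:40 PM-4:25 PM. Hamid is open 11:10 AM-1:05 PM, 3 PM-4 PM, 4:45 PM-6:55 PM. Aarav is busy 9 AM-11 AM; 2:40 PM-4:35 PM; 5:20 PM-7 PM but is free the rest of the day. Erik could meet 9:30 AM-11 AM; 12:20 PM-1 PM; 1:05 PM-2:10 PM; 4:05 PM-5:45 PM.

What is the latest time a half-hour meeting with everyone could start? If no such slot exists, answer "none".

none

Ugo free: 10:10-11:05, 13:00-14:05, 14:30-15:00.
Wendy free: 09:25-09:55, 11:25-12:15, 16:25-17:20.
Gita free: 10:25-13:05, 14:05-15:45, 18:15-18:50.
Yosef free: 09:15-10:40, 11:20-13:35, 13:40-16:25.
Hamid free: 11:10-13:05, 15:00-16:00, 16:45-18:55.
Aarav free: 11:00-14:40, 16:35-17:20 (invert busy blocks within the working day).
Erik free: 09:30-11:00, 12:20-13:00, 13:05-14:10, 16:05-17:45.
Ugo ∩ Wendy: ∅.
Ugo ∩ Wendy ∩ Gita: ∅.
Ugo ∩ Wendy ∩ Gita ∩ Yosef: ∅.
Ugo ∩ Wendy ∩ Gita ∩ Yosef ∩ Hamid: ∅.
Ugo ∩ Wendy ∩ Gita ∩ Yosef ∩ Hamid ∩ Aarav: ∅.
Ugo ∩ Wendy ∩ Gita ∩ Yosef ∩ Hamid ∩ Aarav ∩ Erik: ∅.
There is no time when everyone is free.
No common window is at least 30 minutes long.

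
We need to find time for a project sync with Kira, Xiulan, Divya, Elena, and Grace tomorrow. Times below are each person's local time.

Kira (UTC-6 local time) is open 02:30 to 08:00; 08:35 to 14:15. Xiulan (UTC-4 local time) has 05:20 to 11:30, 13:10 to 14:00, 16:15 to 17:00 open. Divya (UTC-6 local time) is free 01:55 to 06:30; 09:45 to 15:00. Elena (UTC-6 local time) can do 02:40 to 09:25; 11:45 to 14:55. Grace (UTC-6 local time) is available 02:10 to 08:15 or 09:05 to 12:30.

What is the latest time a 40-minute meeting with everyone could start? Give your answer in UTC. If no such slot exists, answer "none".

11:50

Kira in UTC: 08:30-14:00, 14:35-20:15 (add 6h to convert from UTC-6).
Xiulan in UTC: 09:20-15:30, 17:10-18:00, 20:15-21:00 (add 4h to convert from UTC-4).
Divya in UTC: 07:55-12:30, 15:45-21:00 (add 6h to convert from UTC-6).
Elena in UTC: 08:40-15:25, 17:45-20:55 (add 6h to convert from UTC-6).
Grace in UTC: 08:10-14:15, 15:05-18:30 (add 6h to convert from UTC-6).
Kira ∩ Xiulan: 09:20-14:00, 14:35-15:30, 17:10-18:00.
Kira ∩ Xiulan ∩ Divya: 09:20-12:30, 17:10-18:00.
Kira ∩ Xiulan ∩ Divya ∩ Elena: 09:20-12:30, 17:45-18:00.
Kira ∩ Xiulan ∩ Divya ∩ Elena ∩ Grace: 09:20-12:30, 17:45-18:00.
The last common window of at least 40 minutes is 09:20-12:30; a 40-minute meeting can start as late as 11:50 and still end by 12:30.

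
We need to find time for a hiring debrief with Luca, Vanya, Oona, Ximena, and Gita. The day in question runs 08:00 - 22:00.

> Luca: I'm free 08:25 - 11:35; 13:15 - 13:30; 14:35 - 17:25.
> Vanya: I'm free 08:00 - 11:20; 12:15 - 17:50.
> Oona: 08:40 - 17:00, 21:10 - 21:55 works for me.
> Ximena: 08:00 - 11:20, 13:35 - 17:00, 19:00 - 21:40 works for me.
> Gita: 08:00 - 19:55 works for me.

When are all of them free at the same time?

08:40-11:20, 14:35-17:00

Luca ∩ Vanya: 08:25-11:20, 13:15-13:30, 14:35-17:25.
Luca ∩ Vanya ∩ Oona: 08:40-11:20, 13:15-13:30, 14:35-17:00.
Luca ∩ Vanya ∩ Oona ∩ Ximena: 08:40-11:20, 14:35-17:00.
Luca ∩ Vanya ∩ Oona ∩ Ximena ∩ Gita: 08:40-11:20, 14:35-17:00.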